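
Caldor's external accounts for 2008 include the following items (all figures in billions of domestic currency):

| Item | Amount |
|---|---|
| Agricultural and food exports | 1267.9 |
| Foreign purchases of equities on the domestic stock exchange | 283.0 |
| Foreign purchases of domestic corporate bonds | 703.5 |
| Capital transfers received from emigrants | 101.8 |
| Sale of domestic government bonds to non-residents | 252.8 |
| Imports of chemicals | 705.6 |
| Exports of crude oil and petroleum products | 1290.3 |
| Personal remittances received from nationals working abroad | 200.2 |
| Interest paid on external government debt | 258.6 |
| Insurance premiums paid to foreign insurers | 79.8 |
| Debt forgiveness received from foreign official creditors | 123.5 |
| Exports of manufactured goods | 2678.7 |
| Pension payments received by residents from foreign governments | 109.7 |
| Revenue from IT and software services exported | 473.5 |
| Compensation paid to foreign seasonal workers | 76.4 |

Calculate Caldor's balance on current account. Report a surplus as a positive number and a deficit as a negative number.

Goods: 1290.3 + 2678.7 + 1267.9 - 705.6 = 4531.3
Services: -79.8 + 473.5 = 393.7
Primary income: -76.4 - 258.6 = -335.0
Secondary income: 109.7 + 200.2 = 309.9
Current account = 4531.3 + 393.7 + (-335.0) + 309.9 = 4899.9
(Excluded from the current account — financial account: foreign purchases of equities on the domestic stock exchange 283.0, foreign purchases of domestic corporate bonds 703.5, sale of domestic government bonds to non-residents 252.8; capital account: capital transfers received from emigrants 101.8, debt forgiveness received from foreign official creditors 123.5.)

4899.9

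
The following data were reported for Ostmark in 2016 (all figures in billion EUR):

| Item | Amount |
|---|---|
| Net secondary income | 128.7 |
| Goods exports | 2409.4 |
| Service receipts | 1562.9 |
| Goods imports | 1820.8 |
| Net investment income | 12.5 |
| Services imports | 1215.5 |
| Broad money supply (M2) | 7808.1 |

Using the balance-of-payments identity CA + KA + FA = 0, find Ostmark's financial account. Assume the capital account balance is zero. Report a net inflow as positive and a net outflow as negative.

-1077.2

Goods balance = 2409.4 - 1820.8 = 588.6
Services balance = 1562.9 - 1215.5 = 347.4
Trade balance (goods + services) = 588.6 + 347.4 = 936.0
Net primary income = 12.5
Net secondary income = 128.7
Current account = 936.0 + 12.5 + 128.7 = 1077.2
Financial account = -(1077.2) = -1077.2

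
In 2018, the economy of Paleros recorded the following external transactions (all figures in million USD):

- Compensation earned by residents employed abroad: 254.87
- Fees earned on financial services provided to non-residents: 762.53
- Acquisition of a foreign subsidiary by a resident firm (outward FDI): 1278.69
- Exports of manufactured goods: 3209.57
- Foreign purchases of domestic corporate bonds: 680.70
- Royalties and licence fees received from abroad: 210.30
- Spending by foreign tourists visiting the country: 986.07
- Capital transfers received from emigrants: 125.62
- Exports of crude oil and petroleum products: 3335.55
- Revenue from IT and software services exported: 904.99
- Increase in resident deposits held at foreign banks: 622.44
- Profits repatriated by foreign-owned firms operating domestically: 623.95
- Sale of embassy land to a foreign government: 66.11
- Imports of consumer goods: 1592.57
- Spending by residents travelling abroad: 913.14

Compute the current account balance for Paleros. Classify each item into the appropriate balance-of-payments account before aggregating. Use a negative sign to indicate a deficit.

Goods: 3335.55 - 1592.57 + 3209.57 = 4952.55
Services: 210.30 + 986.07 - 913.14 + 904.99 + 762.53 = 1950.75
Primary income: 254.87 - 623.95 = -369.08
Current account = 4952.55 + 1950.75 + (-369.08) = 6534.22
(Excluded from the current account — financial account: acquisition of a foreign subsidiary by a resident firm (outward FDI) 1278.69, foreign purchases of domestic corporate bonds 680.70, increase in resident deposits held at foreign banks 622.44; capital account: capital transfers received from emigrants 125.62, sale of embassy land to a foreign government 66.11.)

6534.22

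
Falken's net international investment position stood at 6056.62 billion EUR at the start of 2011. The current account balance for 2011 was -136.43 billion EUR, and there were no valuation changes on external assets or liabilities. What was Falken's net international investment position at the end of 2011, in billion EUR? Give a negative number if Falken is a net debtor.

5920.19

With no valuation effects, change in NIIP = current account = -136.43
End-of-year NIIP = 6056.62 + (-136.43) = 5920.19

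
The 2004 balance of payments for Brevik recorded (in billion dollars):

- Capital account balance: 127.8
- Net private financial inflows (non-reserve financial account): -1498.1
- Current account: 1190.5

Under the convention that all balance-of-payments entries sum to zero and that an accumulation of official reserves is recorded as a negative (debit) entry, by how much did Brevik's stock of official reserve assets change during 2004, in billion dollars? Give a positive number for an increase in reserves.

Official reserve transactions balance = -(1190.5 + 127.8 + (-1498.1)) = 179.8
An accumulation of reserves is recorded as a debit (negative entry), so the change in the stock of reserves is the negative of that balance.
Change in official reserves = -(179.8) = -179.8

-179.8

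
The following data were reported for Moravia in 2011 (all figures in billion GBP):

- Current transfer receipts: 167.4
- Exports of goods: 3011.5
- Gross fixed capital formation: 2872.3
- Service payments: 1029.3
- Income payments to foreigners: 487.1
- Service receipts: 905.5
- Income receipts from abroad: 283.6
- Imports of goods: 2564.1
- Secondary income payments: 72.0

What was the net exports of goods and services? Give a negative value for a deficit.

323.6

Goods balance = 3011.5 - 2564.1 = 447.4
Services balance = 905.5 - 1029.3 = -123.8
Trade balance (goods + services) = 447.4 + (-123.8) = 323.6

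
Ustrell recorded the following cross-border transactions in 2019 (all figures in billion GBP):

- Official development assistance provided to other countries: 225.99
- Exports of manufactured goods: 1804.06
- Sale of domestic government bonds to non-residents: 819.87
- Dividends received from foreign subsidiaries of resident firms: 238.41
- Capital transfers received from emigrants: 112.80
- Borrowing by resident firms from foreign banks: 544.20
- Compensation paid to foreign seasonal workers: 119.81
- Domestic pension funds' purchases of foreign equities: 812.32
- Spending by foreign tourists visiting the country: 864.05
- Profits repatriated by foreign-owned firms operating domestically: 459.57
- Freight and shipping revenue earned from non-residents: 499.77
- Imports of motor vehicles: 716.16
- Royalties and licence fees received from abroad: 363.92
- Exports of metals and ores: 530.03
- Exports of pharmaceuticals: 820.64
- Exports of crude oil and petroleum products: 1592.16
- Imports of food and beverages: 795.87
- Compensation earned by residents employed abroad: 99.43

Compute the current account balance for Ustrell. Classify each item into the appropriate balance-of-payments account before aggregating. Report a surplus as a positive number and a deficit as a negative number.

Goods: 1592.16 + 530.03 + 1804.06 - 795.87 + 820.64 - 716.16 = 3234.86
Services: 363.92 + 499.77 + 864.05 = 1727.74
Primary income: -119.81 + 238.41 - 459.57 + 99.43 = -241.54
Secondary income: -225.99
Current account = 3234.86 + 1727.74 + (-241.54) + (-225.99) = 4495.07
(Excluded from the current account — financial account: sale of domestic government bonds to non-residents 819.87, borrowing by resident firms from foreign banks 544.20, domestic pension funds' purchases of foreign equities 812.32; capital account: capital transfers received from emigrants 112.80.)

4495.07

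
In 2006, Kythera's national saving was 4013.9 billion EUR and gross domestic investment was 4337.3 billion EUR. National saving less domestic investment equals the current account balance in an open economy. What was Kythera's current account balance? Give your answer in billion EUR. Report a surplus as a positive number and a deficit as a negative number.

-323.4

CA = S - I = 4013.9 - 4337.3 = -323.4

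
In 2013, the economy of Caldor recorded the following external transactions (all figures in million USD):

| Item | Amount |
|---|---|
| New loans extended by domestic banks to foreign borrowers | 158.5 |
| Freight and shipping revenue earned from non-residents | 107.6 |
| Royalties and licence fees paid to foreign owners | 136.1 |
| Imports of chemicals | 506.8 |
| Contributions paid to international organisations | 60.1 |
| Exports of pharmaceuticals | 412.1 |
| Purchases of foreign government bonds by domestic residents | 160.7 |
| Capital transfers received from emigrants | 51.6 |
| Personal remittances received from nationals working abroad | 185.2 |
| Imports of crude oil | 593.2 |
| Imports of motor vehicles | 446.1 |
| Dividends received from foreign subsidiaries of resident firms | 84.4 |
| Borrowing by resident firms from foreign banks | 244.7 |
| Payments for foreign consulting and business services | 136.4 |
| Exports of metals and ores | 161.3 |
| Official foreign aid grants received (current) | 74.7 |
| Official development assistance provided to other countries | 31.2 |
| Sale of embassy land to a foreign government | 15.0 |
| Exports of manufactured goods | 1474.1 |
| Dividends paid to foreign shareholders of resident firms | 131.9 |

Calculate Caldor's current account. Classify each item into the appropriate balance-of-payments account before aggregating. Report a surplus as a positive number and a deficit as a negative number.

Goods: -446.1 - 506.8 + 161.3 + 412.1 + 1474.1 - 593.2 = 501.4
Services: 107.6 - 136.1 - 136.4 = -164.9
Primary income: 84.4 - 131.9 = -47.5
Secondary income: -60.1 - 31.2 + 185.2 + 74.7 = 168.6
Current account = 501.4 + (-164.9) + (-47.5) + 168.6 = 457.6
(Excluded from the current account — financial account: new loans extended by domestic banks to foreign borrowers 158.5, purchases of foreign government bonds by domestic residents 160.7, borrowing by resident firms from foreign banks 244.7; capital account: capital transfers received from emigrants 51.6, sale of embassy land to a foreign government 15.0.)

457.6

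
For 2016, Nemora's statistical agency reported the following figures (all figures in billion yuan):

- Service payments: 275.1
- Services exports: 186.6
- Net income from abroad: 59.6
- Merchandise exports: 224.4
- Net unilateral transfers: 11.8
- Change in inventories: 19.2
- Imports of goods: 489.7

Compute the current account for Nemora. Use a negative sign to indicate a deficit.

Goods balance = 224.4 - 489.7 = -265.3
Services balance = 186.6 - 275.1 = -88.5
Trade balance (goods + services) = -265.3 + (-88.5) = -353.8
Net primary income = 59.6
Net secondary income = 11.8
Current account = -353.8 + 59.6 + 11.8 = -282.4

-282.4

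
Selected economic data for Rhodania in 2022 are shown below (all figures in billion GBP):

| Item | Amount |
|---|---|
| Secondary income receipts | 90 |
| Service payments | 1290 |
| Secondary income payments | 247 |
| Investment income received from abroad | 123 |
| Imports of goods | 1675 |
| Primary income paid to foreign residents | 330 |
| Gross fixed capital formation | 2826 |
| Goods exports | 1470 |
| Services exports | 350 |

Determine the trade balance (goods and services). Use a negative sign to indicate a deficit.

Goods balance = 1470 - 1675 = -205
Services balance = 350 - 1290 = -940
Trade balance (goods + services) = -205 + (-940) = -1145

-1145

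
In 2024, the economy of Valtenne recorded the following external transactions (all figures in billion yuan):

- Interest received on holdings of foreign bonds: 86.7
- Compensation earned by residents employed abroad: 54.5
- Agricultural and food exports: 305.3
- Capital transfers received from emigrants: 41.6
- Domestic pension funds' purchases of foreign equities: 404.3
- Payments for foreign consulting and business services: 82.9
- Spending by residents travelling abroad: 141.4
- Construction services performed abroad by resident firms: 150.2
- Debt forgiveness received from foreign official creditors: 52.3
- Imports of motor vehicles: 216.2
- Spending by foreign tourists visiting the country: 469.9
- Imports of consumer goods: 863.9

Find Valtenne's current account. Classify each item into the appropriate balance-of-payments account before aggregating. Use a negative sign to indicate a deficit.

-237.8

Goods: -216.2 + 305.3 - 863.9 = -774.8
Services: -82.9 + 469.9 + 150.2 - 141.4 = 395.8
Primary income: 54.5 + 86.7 = 141.2
Current account = (-774.8) + 395.8 + 141.2 = -237.8
(Excluded from the current account — capital account: capital transfers received from emigrants 41.6, debt forgiveness received from foreign official creditors 52.3; financial account: domestic pension funds' purchases of foreign equities 404.3.)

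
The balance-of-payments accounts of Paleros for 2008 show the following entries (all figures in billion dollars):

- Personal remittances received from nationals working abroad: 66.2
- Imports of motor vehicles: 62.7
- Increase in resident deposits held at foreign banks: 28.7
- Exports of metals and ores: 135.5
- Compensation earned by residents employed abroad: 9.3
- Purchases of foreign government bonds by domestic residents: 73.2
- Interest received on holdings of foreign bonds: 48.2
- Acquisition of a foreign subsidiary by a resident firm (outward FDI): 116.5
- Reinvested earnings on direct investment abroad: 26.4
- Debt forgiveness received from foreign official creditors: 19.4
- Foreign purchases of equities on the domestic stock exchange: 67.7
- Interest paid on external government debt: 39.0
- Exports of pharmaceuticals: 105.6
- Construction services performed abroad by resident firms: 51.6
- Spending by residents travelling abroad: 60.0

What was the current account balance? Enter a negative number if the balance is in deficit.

Goods: -62.7 + 135.5 + 105.6 = 178.4
Services: 51.6 - 60.0 = -8.4
Primary income: 48.2 - 39.0 + 9.3 + 26.4 = 44.9
Secondary income: 66.2
Current account = 178.4 + (-8.4) + 44.9 + 66.2 = 281.1
(Excluded from the current account — financial account: increase in resident deposits held at foreign banks 28.7, purchases of foreign government bonds by domestic residents 73.2, acquisition of a foreign subsidiary by a resident firm (outward FDI) 116.5, foreign purchases of equities on the domestic stock exchange 67.7; capital account: debt forgiveness received from foreign official creditors 19.4.)

281.1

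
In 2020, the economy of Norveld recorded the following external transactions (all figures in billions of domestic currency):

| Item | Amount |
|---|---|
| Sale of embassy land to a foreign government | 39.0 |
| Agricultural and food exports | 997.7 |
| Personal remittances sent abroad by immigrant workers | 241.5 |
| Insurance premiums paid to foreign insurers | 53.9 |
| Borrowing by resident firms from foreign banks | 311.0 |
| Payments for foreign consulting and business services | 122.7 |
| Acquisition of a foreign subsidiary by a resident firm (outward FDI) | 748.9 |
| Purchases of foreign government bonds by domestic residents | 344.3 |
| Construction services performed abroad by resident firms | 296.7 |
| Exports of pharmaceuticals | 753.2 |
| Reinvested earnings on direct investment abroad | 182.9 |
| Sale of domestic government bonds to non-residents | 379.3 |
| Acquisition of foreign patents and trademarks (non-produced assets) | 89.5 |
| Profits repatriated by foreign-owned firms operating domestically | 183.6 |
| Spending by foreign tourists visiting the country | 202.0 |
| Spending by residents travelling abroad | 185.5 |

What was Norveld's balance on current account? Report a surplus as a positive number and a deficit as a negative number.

Goods: 997.7 + 753.2 = 1750.9
Services: 296.7 - 185.5 - 122.7 - 53.9 + 202.0 = 136.6
Primary income: -183.6 + 182.9 = -0.7
Secondary income: -241.5
Current account = 1750.9 + 136.6 + (-0.7) + (-241.5) = 1645.3
(Excluded from the current account — capital account: sale of embassy land to a foreign government 39.0, acquisition of foreign patents and trademarks (non-produced assets) 89.5; financial account: borrowing by resident firms from foreign banks 311.0, acquisition of a foreign subsidiary by a resident firm (outward FDI) 748.9, purchases of foreign government bonds by domestic residents 344.3, sale of domestic government bonds to non-residents 379.3.)

1645.3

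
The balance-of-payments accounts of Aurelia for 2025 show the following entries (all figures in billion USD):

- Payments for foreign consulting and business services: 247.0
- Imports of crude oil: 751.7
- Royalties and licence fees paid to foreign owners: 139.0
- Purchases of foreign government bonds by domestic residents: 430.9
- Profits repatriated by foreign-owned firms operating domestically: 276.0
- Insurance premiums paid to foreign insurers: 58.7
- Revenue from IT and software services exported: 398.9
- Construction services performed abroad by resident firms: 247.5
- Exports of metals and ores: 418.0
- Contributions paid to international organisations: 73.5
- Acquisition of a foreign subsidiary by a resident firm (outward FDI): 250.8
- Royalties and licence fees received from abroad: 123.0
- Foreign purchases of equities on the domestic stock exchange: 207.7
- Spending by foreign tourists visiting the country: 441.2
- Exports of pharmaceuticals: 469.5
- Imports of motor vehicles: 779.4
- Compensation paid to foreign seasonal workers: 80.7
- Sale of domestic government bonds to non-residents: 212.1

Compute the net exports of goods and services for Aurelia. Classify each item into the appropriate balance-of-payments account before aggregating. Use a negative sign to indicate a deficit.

122.3

Goods: -751.7 + 418.0 - 779.4 + 469.5 = -643.6
Services: 398.9 + 123.0 - 139.0 - 247.0 - 58.7 + 441.2 + 247.5 = 765.9
Trade balance = -643.6 + 765.9 = 122.3
(Excluded from the trade balance — financial account: purchases of foreign government bonds by domestic residents 430.9, acquisition of a foreign subsidiary by a resident firm (outward FDI) 250.8, foreign purchases of equities on the domestic stock exchange 207.7, sale of domestic government bonds to non-residents 212.1; primary income: profits repatriated by foreign-owned firms operating domestically 276.0, compensation paid to foreign seasonal workers 80.7; secondary income: contributions paid to international organisations 73.5.)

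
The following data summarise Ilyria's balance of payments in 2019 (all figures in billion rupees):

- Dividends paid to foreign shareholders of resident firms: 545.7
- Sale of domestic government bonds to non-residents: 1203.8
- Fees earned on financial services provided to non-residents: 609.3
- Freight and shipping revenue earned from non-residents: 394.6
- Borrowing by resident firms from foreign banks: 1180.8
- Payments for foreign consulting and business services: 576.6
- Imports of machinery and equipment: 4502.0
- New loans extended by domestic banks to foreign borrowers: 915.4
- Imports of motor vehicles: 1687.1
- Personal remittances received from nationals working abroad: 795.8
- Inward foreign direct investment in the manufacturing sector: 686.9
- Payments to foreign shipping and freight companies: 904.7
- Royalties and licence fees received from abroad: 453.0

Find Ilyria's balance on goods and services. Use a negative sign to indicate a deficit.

-6213.5

Goods: -4502.0 - 1687.1 = -6189.1
Services: 394.6 - 904.7 - 576.6 + 609.3 + 453.0 = -24.4
Trade balance = -6189.1 + (-24.4) = -6213.5
(Excluded from the trade balance — primary income: dividends paid to foreign shareholders of resident firms 545.7; financial account: sale of domestic government bonds to non-residents 1203.8, borrowing by resident firms from foreign banks 1180.8, new loans extended by domestic banks to foreign borrowers 915.4, inward foreign direct investment in the manufacturing sector 686.9; secondary income: personal remittances received from nationals working abroad 795.8.)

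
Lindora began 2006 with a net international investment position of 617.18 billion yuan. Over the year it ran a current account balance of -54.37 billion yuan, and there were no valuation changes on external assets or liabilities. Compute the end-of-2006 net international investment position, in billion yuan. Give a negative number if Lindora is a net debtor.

With no valuation effects, change in NIIP = current account = -54.37
End-of-year NIIP = 617.18 + (-54.37) = 562.81

562.81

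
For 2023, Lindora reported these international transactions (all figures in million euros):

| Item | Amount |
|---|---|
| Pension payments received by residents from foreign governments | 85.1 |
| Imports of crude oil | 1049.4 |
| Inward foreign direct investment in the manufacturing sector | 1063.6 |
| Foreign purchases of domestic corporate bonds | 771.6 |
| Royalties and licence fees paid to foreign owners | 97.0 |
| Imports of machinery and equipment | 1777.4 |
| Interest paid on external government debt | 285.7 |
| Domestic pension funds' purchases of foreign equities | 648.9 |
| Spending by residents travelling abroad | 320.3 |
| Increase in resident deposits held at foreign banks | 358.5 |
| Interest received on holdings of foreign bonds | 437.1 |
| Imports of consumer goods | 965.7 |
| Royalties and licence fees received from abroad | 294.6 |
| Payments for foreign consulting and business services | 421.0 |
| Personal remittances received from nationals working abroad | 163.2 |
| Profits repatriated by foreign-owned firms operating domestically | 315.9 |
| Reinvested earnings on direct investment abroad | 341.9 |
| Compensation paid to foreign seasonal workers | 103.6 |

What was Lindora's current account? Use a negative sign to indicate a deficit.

-4014.1

Goods: -1777.4 - 965.7 - 1049.4 = -3792.5
Services: -97.0 - 421.0 - 320.3 + 294.6 = -543.7
Primary income: -103.6 - 315.9 + 341.9 - 285.7 + 437.1 = 73.8
Secondary income: 85.1 + 163.2 = 248.3
Current account = (-3792.5) + (-543.7) + 73.8 + 248.3 = -4014.1
(Excluded from the current account — financial account: inward foreign direct investment in the manufacturing sector 1063.6, foreign purchases of domestic corporate bonds 771.6, domestic pension funds' purchases of foreign equities 648.9, increase in resident deposits held at foreign banks 358.5.)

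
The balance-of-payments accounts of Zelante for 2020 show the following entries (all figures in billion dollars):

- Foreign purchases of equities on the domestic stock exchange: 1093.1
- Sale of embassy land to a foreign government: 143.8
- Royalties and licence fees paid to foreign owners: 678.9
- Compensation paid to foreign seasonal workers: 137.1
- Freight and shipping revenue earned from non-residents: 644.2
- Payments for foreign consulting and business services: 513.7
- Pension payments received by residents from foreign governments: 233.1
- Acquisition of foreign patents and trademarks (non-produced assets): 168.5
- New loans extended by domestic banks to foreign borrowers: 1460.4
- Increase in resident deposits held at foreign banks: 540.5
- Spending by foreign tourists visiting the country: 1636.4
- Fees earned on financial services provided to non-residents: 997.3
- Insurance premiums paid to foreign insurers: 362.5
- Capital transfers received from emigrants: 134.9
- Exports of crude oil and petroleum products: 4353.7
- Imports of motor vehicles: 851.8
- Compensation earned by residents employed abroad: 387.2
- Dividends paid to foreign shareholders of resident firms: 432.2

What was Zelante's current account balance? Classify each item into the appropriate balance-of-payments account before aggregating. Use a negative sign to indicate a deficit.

5275.7

Goods: 4353.7 - 851.8 = 3501.9
Services: -362.5 - 678.9 + 1636.4 + 644.2 - 513.7 + 997.3 = 1722.8
Primary income: -432.2 + 387.2 - 137.1 = -182.1
Secondary income: 233.1
Current account = 3501.9 + 1722.8 + (-182.1) + 233.1 = 5275.7
(Excluded from the current account — financial account: foreign purchases of equities on the domestic stock exchange 1093.1, new loans extended by domestic banks to foreign borrowers 1460.4, increase in resident deposits held at foreign banks 540.5; capital account: sale of embassy land to a foreign government 143.8, acquisition of foreign patents and trademarks (non-produced assets) 168.5, capital transfers received from emigrants 134.9.)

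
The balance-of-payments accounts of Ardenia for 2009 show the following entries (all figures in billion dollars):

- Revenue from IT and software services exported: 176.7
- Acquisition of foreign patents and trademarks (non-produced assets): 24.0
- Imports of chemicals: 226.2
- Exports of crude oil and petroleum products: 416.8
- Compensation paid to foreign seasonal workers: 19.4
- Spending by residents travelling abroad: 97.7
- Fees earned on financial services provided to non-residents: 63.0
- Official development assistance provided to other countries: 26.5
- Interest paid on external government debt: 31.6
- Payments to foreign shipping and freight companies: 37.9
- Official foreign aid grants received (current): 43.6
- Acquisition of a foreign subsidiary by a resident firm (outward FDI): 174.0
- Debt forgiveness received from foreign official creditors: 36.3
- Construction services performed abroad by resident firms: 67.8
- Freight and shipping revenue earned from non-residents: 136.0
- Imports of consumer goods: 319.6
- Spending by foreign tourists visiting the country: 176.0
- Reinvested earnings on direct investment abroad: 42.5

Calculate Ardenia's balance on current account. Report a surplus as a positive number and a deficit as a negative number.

363.5

Goods: -319.6 + 416.8 - 226.2 = -129.0
Services: 176.0 + 67.8 + 176.7 - 37.9 + 63.0 + 136.0 - 97.7 = 483.9
Primary income: 42.5 - 19.4 - 31.6 = -8.5
Secondary income: -26.5 + 43.6 = 17.1
Current account = (-129.0) + 483.9 + (-8.5) + 17.1 = 363.5
(Excluded from the current account — capital account: acquisition of foreign patents and trademarks (non-produced assets) 24.0, debt forgiveness received from foreign official creditors 36.3; financial account: acquisition of a foreign subsidiary by a resident firm (outward FDI) 174.0.)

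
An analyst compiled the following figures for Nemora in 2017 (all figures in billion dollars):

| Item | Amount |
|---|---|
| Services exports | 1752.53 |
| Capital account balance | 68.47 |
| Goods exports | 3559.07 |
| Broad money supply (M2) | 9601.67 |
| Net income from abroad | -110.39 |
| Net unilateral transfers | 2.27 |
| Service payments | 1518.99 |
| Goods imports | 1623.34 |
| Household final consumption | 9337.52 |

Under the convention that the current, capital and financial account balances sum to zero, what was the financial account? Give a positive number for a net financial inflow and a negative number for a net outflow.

Goods balance = 3559.07 - 1623.34 = 1935.73
Services balance = 1752.53 - 1518.99 = 233.54
Trade balance (goods + services) = 1935.73 + 233.54 = 2169.27
Net primary income = -110.39
Net secondary income = 2.27
Current account = 2169.27 + (-110.39) + 2.27 = 2061.15
Financial account = -(2061.15 + 68.47) = -2129.62

-2129.62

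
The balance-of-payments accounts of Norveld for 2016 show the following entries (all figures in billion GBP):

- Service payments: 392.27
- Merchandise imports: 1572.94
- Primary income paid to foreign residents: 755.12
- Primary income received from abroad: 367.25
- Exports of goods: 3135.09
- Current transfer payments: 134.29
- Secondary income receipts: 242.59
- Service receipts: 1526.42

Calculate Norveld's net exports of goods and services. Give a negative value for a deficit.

2696.30

Goods balance = 3135.09 - 1572.94 = 1562.15
Services balance = 1526.42 - 392.27 = 1134.15
Trade balance (goods + services) = 1562.15 + 1134.15 = 2696.30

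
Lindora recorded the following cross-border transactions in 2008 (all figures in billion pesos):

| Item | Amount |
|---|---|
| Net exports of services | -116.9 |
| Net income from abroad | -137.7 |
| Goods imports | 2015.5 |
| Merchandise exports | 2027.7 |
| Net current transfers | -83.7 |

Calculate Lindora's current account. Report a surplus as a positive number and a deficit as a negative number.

-326.1

Goods balance = 2027.7 - 2015.5 = 12.2
Services balance = -116.9
Trade balance (goods + services) = 12.2 + (-116.9) = -104.7
Net primary income = -137.7
Net secondary income = -83.7
Current account = -104.7 + (-137.7) + (-83.7) = -326.1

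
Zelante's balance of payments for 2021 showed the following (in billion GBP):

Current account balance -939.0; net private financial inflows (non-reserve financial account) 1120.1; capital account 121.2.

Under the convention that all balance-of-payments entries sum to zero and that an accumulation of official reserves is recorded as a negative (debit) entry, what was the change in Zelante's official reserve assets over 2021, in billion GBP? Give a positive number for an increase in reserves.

302.3

Official reserve transactions balance = -((-939.0) + 121.2 + 1120.1) = -302.3
An accumulation of reserves is recorded as a debit (negative entry), so the change in the stock of reserves is the negative of that balance.
Change in official reserves = -(-302.3) = 302.3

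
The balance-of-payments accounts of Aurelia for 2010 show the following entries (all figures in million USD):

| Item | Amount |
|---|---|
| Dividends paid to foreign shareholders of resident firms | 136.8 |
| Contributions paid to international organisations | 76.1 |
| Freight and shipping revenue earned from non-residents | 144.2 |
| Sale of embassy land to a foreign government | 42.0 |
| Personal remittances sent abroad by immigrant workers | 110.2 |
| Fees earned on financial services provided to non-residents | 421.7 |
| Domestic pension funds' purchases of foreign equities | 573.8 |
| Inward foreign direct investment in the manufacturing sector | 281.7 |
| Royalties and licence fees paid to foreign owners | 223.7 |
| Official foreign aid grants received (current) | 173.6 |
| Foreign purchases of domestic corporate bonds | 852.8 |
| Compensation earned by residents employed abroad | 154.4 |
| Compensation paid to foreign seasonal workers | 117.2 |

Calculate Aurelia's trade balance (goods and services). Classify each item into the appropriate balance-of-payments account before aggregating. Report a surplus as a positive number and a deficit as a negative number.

Services: 144.2 + 421.7 - 223.7 = 342.2
Trade balance = 0.0 + 342.2 = 342.2
(Excluded from the trade balance — primary income: dividends paid to foreign shareholders of resident firms 136.8, compensation earned by residents employed abroad 154.4, compensation paid to foreign seasonal workers 117.2; secondary income: contributions paid to international organisations 76.1, personal remittances sent abroad by immigrant workers 110.2, official foreign aid grants received (current) 173.6; capital account: sale of embassy land to a foreign government 42.0; financial account: domestic pension funds' purchases of foreign equities 573.8, inward foreign direct investment in the manufacturing sector 281.7, foreign purchases of domestic corporate bonds 852.8.)

342.2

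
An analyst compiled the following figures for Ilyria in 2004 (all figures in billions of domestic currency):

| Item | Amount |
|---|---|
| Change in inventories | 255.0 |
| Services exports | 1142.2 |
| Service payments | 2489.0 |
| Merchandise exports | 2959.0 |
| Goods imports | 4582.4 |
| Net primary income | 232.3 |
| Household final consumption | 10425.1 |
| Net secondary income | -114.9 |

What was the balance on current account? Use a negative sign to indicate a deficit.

-2852.8

Goods balance = 2959.0 - 4582.4 = -1623.4
Services balance = 1142.2 - 2489.0 = -1346.8
Trade balance (goods + services) = -1623.4 + (-1346.8) = -2970.2
Net primary income = 232.3
Net secondary income = -114.9
Current account = -2970.2 + 232.3 + (-114.9) = -2852.8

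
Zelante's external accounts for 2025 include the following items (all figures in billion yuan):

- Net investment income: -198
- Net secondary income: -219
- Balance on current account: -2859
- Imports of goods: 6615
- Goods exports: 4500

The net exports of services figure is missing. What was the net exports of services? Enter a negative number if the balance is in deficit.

-327

Current account = goods balance + services balance + net primary income + net secondary income
Sum of the known components = -2532
Net exports of services = CA - (known components) = -2859 - (-2532) = -327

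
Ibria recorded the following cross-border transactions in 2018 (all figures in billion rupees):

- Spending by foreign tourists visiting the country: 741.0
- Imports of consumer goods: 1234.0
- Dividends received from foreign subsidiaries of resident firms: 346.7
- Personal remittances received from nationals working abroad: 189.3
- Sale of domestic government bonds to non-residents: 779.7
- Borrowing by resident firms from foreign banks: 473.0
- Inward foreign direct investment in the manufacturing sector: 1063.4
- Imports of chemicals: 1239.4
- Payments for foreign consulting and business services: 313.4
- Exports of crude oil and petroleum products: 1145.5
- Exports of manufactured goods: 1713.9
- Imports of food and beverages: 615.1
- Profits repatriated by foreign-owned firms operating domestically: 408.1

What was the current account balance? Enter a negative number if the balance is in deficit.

Goods: -1239.4 - 615.1 + 1145.5 + 1713.9 - 1234.0 = -229.1
Services: -313.4 + 741.0 = 427.6
Primary income: -408.1 + 346.7 = -61.4
Secondary income: 189.3
Current account = (-229.1) + 427.6 + (-61.4) + 189.3 = 326.4
(Excluded from the current account — financial account: sale of domestic government bonds to non-residents 779.7, borrowing by resident firms from foreign banks 473.0, inward foreign direct investment in the manufacturing sector 1063.4.)

326.4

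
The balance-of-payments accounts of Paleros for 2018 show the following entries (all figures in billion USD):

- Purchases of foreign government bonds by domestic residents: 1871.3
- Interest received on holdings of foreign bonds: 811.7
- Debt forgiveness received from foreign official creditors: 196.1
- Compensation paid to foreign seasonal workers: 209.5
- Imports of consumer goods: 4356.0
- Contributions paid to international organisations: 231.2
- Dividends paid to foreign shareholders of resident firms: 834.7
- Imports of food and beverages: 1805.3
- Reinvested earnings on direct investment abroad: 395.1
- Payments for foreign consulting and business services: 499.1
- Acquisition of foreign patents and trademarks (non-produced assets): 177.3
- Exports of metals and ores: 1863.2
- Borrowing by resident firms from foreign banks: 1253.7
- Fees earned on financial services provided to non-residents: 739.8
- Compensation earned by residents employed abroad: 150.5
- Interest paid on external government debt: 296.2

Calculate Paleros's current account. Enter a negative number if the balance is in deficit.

-4271.7

Goods: 1863.2 - 4356.0 - 1805.3 = -4298.1
Services: -499.1 + 739.8 = 240.7
Primary income: 150.5 + 395.1 - 209.5 - 296.2 + 811.7 - 834.7 = 16.9
Secondary income: -231.2
Current account = (-4298.1) + 240.7 + 16.9 + (-231.2) = -4271.7
(Excluded from the current account — financial account: purchases of foreign government bonds by domestic residents 1871.3, borrowing by resident firms from foreign banks 1253.7; capital account: debt forgiveness received from foreign official creditors 196.1, acquisition of foreign patents and trademarks (non-produced assets) 177.3.)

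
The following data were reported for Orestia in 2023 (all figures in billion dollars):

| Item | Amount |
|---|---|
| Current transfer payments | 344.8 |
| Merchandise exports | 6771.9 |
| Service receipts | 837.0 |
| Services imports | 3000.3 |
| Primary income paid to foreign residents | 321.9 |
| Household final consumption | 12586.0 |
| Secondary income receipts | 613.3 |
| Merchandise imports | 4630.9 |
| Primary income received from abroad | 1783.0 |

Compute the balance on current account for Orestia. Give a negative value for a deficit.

Goods balance = 6771.9 - 4630.9 = 2141.0
Services balance = 837.0 - 3000.3 = -2163.3
Trade balance (goods + services) = 2141.0 + (-2163.3) = -22.3
Net primary income = 1783.0 - 321.9 = 1461.1
Net secondary income = 613.3 - 344.8 = 268.5
Current account = -22.3 + 1461.1 + 268.5 = 1707.3

1707.3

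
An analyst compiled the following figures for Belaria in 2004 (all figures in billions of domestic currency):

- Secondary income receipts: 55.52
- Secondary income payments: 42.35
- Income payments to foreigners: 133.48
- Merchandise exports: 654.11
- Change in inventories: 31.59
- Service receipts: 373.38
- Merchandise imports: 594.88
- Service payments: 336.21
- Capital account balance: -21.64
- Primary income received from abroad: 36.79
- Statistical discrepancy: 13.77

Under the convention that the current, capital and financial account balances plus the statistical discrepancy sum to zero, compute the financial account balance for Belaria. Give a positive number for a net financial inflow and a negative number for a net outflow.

-5.01

Goods balance = 654.11 - 594.88 = 59.23
Services balance = 373.38 - 336.21 = 37.17
Trade balance (goods + services) = 59.23 + 37.17 = 96.40
Net primary income = 36.79 - 133.48 = -96.69
Net secondary income = 55.52 - 42.35 = 13.17
Current account = 96.40 + (-96.69) + 13.17 = 12.88
Financial account = -(12.88 + (-21.64) + 13.77) = -5.01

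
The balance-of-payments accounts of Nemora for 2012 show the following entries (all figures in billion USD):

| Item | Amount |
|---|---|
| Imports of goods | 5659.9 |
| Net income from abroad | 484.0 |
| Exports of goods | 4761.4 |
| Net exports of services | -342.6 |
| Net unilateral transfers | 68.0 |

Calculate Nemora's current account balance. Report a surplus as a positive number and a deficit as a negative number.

Goods balance = 4761.4 - 5659.9 = -898.5
Services balance = -342.6
Trade balance (goods + services) = -898.5 + (-342.6) = -1241.1
Net primary income = 484.0
Net secondary income = 68.0
Current account = -1241.1 + 484.0 + 68.0 = -689.1

-689.1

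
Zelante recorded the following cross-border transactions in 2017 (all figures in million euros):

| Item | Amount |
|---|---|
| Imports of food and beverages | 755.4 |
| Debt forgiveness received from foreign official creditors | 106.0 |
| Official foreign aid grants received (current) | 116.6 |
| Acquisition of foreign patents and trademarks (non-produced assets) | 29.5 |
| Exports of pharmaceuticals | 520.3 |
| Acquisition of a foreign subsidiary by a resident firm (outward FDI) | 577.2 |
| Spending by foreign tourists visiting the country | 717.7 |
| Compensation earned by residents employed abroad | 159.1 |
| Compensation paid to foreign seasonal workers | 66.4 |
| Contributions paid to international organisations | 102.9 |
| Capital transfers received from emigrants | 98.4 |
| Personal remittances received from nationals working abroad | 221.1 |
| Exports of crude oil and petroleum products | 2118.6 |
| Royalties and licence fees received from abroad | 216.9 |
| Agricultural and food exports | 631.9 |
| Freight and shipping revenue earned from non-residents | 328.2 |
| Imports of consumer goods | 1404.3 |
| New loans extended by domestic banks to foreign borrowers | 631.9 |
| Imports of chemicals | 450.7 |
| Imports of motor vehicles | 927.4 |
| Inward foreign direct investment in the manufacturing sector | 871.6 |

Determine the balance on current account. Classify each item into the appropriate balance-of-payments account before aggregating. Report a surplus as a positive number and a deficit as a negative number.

1323.3

Goods: 2118.6 + 631.9 - 1404.3 - 450.7 - 755.4 - 927.4 + 520.3 = -267.0
Services: 328.2 + 717.7 + 216.9 = 1262.8
Primary income: 159.1 - 66.4 = 92.7
Secondary income: -102.9 + 116.6 + 221.1 = 234.8
Current account = (-267.0) + 1262.8 + 92.7 + 234.8 = 1323.3
(Excluded from the current account — capital account: debt forgiveness received from foreign official creditors 106.0, acquisition of foreign patents and trademarks (non-produced assets) 29.5, capital transfers received from emigrants 98.4; financial account: acquisition of a foreign subsidiary by a resident firm (outward FDI) 577.2, new loans extended by domestic banks to foreign borrowers 631.9, inward foreign direct investment in the manufacturing sector 871.6.)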